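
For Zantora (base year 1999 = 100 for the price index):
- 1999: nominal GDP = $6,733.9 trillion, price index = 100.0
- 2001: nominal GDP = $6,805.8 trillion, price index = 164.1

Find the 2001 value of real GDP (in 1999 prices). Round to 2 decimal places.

Real GDP = Nominal / (price index/100) = 6805.8 / 1.641 = 4147.35.

$4,147.35 trillion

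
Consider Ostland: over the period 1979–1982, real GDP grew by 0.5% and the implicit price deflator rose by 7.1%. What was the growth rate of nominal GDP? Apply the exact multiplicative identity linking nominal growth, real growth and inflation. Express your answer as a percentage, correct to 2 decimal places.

(1 + g_nom) = (1 + g_real)(1 + π) = 1.0050 × 1.0710 = 1.07636.

7.64%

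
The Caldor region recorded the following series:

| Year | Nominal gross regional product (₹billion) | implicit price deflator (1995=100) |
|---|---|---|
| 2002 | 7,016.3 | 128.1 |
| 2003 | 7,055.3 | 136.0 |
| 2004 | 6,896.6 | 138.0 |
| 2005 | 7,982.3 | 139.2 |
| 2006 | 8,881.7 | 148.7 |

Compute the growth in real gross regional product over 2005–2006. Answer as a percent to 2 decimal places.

4.16%

Real gross regional product 2005 = 7982.3/1.392 = 5734.41.
Real gross regional product 2006 = 8881.7/1.487 = 5972.90.
Change = 5972.90/5734.41 − 1 = 0.0416.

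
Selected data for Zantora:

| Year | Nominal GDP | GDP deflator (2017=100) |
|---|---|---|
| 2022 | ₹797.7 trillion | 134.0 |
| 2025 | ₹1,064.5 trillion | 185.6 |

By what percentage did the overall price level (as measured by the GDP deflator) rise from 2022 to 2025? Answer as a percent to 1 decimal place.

Price-level change = 185.6 / 134.0 − 1 = 0.3851.

38.5%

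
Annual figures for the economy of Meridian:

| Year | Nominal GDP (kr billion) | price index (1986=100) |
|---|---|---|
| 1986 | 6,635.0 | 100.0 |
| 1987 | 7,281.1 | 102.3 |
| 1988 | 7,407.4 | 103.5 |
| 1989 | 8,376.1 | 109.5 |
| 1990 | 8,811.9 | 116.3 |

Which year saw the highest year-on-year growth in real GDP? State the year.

1987

1987: real = 7281.1/1.023 = 7117.40; growth vs 1986 (6635.00) = 7.27%.
1988: real = 7407.4/1.035 = 7156.91; growth vs 1987 (7117.40) = 0.56%.
1989: real = 8376.1/1.095 = 7649.41; growth vs 1988 (7156.91) = 6.88%.
1990: real = 8811.9/1.163 = 7576.87; growth vs 1989 (7649.41) = -0.95%.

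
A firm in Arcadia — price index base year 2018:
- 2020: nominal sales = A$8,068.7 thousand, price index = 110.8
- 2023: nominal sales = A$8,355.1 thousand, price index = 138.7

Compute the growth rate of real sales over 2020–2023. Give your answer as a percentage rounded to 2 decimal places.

-17.28%

Deflate each year: 2020 → 8068.7/1.108 = 7282.22; 2023 → 8355.1/1.387 = 6023.86.
So real sales changed by 6023.86/7282.22 − 1 = -0.1728, i.e. -17.28%.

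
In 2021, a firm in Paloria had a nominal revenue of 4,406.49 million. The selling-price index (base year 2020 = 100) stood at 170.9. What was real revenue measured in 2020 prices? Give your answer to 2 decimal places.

2,578.40 million

Real revenue = Nominal / (selling-price index/100) = 4406.49 / 1.709 = 2578.40.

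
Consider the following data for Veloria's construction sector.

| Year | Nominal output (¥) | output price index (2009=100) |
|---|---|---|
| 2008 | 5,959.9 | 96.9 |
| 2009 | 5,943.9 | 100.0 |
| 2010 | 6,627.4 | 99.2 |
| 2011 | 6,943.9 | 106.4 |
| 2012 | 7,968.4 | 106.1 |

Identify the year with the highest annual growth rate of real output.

2009: real = 5943.9/1.000 = 5943.90; growth vs 2008 (6150.57) = -3.36%.
2010: real = 6627.4/0.992 = 6680.85; growth vs 2009 (5943.90) = 12.40%.
2011: real = 6943.9/1.064 = 6526.22; growth vs 2010 (6680.85) = -2.31%.
2012: real = 7968.4/1.061 = 7510.27; growth vs 2011 (6526.22) = 15.08%.

2012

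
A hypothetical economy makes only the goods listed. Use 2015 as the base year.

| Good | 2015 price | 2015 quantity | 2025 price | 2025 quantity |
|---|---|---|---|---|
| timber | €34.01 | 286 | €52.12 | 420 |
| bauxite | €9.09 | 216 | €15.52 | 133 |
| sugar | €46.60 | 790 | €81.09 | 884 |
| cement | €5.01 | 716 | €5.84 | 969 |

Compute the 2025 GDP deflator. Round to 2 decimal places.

164.60

Nominal GDP 2025 = 52.12·420 + 15.52·133 + 81.09·884 + 5.84·969 = 101297.08.
Real GDP 2025 (at 2015 prices) = 34.01·420 + 9.09·133 + 46.60·884 + 5.01·969 = 61542.26.
Deflator = Nominal/Real × 100 = 101297.08/61542.26 × 100 = 164.598.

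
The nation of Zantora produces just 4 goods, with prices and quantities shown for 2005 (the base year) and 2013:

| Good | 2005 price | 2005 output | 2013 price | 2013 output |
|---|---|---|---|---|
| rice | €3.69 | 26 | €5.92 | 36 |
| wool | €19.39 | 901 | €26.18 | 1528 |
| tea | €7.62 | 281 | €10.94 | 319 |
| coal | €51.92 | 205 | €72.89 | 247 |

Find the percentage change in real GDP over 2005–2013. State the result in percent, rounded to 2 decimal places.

Real GDP 2005 = Nominal GDP 2005 = 3.69·26 + 19.39·901 + 7.62·281 + 51.92·205 = 30351.15.
Real GDP 2013 (at 2005 prices) = 3.69·36 + 19.39·1528 + 7.62·319 + 51.92·247 = 45015.78.
Real growth = 45015.78/30351.15 − 1 = 0.4832.

48.32%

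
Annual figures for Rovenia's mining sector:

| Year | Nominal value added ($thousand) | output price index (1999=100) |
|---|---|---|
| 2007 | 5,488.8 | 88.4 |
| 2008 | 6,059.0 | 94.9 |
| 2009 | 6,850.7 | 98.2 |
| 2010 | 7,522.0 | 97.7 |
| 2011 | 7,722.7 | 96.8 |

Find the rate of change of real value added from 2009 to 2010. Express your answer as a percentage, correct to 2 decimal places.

10.36%

Real value added 2009 = 6850.7/0.982 = 6976.27.
Real value added 2010 = 7522.0/0.977 = 7699.08.
Change = 7699.08/6976.27 − 1 = 0.1036.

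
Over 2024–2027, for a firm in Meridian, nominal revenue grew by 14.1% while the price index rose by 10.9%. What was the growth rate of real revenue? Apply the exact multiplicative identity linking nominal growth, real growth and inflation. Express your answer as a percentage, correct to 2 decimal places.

2.89%

(1 + g_nom) = (1 + g_real)(1 + π), so g_real = 1.1410 / 1.1090 − 1 = 0.02885.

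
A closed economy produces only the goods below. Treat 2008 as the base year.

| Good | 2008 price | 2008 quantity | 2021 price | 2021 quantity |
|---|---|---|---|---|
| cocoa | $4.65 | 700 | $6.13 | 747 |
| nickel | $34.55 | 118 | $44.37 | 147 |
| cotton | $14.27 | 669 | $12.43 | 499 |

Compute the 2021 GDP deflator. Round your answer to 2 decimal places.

Nominal GDP 2021 = 6.13·747 + 44.37·147 + 12.43·499 = 17304.07.
Real GDP 2021 (at 2008 prices) = 4.65·747 + 34.55·147 + 14.27·499 = 15673.13.
Deflator = Nominal/Real × 100 = 17304.07/15673.13 × 100 = 110.406.

110.41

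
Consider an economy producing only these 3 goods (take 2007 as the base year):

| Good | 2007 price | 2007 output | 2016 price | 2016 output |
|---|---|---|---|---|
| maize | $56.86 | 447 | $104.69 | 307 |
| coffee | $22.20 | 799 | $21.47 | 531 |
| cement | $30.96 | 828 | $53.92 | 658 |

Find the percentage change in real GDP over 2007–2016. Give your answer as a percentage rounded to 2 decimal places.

-27.87%

Real GDP 2007 = Nominal GDP 2007 = 56.86·447 + 22.20·799 + 30.96·828 = 68789.10.
Real GDP 2016 (at 2007 prices) = 56.86·307 + 22.20·531 + 30.96·658 = 49615.90.
Real growth = 49615.90/68789.10 − 1 = -0.2787.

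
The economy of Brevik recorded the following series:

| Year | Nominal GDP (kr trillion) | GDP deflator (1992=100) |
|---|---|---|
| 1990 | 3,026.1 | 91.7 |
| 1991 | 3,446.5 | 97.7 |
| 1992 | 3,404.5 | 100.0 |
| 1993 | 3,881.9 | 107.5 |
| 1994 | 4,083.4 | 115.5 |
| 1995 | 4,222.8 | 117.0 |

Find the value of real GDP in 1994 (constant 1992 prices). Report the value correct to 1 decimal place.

Real GDP 1994 = 4083.4 / 1.155 = 3535.41.

kr 3,535.4 trillion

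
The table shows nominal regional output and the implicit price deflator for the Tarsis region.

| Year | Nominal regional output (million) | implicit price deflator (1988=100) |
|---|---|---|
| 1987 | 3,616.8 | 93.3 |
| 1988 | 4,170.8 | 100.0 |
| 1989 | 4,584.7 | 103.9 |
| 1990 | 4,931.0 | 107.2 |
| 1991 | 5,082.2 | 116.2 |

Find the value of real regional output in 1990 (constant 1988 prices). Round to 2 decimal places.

Real regional output 1990 = 4931.0 / 1.072 = 4599.81.

4,599.81 million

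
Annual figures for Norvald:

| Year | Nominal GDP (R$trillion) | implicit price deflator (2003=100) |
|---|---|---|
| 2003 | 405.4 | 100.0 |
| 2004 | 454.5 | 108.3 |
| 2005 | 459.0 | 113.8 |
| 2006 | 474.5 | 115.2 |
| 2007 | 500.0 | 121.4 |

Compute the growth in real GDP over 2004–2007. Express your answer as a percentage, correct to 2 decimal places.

Real GDP 2004 = 454.5/1.083 = 419.67.
Real GDP 2007 = 500.0/1.214 = 411.86.
Change = 411.86/419.67 − 1 = -0.0186.

-1.86%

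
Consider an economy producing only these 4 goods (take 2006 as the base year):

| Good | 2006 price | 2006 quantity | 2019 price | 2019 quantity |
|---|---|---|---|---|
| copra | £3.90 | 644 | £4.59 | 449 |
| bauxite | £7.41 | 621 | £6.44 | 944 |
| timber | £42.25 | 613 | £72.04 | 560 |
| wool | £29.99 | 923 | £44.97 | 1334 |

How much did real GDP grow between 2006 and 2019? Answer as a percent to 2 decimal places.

Real GDP 2006 = Nominal GDP 2006 = 3.90·644 + 7.41·621 + 42.25·613 + 29.99·923 = 60693.23.
Real GDP 2019 (at 2006 prices) = 3.90·449 + 7.41·944 + 42.25·560 + 29.99·1334 = 72412.80.
Real growth = 72412.80/60693.23 − 1 = 0.1931.

19.31%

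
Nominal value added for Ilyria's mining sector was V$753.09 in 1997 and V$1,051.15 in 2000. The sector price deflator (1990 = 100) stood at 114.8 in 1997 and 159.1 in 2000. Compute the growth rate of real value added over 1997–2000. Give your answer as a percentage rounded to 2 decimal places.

0.71%

Deflate each year: 1997 → 753.09/1.148 = 656.00; 2000 → 1051.15/1.591 = 660.69.
So real value added changed by 660.69/656.00 − 1 = 0.0071, i.e. 0.71%.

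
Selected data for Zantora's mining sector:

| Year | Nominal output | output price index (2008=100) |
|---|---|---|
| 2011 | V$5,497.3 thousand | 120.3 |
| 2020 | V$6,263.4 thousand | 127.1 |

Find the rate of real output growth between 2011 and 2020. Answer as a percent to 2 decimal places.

7.84%

Real output 2011 = 5497.3 / 1.203 = 4569.66.
Real output 2020 = 6263.4 / 1.271 = 4927.93.
Real growth = 4927.93 / 4569.66 − 1 = 0.0784.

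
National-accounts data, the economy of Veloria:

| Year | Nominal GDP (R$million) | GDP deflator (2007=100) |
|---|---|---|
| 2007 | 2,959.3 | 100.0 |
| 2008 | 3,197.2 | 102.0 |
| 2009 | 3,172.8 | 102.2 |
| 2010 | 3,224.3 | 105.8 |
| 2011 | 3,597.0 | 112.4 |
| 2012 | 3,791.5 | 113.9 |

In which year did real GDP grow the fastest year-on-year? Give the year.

2008

2008: real = 3197.2/1.020 = 3134.51; growth vs 2007 (2959.30) = 5.92%.
2009: real = 3172.8/1.022 = 3104.50; growth vs 2008 (3134.51) = -0.96%.
2010: real = 3224.3/1.058 = 3047.54; growth vs 2009 (3104.50) = -1.83%.
2011: real = 3597.0/1.124 = 3200.18; growth vs 2010 (3047.54) = 5.01%.
2012: real = 3791.5/1.139 = 3328.80; growth vs 2011 (3200.18) = 4.02%.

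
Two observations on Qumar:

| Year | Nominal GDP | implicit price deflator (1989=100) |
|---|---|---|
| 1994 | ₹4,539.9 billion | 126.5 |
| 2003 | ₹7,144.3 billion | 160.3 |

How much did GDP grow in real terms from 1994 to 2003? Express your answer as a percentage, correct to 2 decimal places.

24.19%

Deflate each year: 1994 → 4539.9/1.265 = 3588.85; 2003 → 7144.3/1.603 = 4456.83.
So real GDP changed by 4456.83/3588.85 − 1 = 0.2419, i.e. 24.19%.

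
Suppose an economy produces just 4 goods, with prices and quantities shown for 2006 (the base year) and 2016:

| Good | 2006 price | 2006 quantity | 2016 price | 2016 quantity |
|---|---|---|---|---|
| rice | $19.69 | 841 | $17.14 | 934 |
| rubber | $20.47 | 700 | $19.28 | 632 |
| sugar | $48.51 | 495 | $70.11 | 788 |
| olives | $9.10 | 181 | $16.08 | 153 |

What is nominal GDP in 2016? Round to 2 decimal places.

Nominal GDP 2016 = Σ (p_2016 × q_2016) = 17.14·934 + 19.28·632 + 70.11·788 + 16.08·153 = 85900.64.

$85900.64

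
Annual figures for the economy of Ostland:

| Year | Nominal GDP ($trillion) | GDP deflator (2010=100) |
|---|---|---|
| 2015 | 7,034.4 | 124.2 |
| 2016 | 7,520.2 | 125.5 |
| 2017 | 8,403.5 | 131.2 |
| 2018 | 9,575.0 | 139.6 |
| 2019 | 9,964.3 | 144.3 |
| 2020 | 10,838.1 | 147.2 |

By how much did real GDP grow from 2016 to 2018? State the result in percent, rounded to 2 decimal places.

Real GDP 2016 = 7520.2/1.255 = 5992.19.
Real GDP 2018 = 9575.0/1.396 = 6858.88.
Change = 6858.88/5992.19 − 1 = 0.1446.

14.46%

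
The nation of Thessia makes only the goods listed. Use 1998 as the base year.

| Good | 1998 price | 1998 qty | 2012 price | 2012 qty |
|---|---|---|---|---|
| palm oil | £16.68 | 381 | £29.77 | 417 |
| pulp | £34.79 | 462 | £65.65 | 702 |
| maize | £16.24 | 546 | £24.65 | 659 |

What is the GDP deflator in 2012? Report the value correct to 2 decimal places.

177.62

Nominal GDP 2012 = 29.77·417 + 65.65·702 + 24.65·659 = 74744.74.
Real GDP 2012 (at 1998 prices) = 16.68·417 + 34.79·702 + 16.24·659 = 42080.30.
Deflator = Nominal/Real × 100 = 74744.74/42080.30 × 100 = 177.624.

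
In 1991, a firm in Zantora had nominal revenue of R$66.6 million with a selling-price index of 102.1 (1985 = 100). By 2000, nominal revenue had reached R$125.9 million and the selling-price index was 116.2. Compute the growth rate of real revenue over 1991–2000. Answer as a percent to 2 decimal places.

Real revenue 1991 = 66.6 / 1.021 = 65.23.
Real revenue 2000 = 125.9 / 1.162 = 108.35.
Real growth = 108.35 / 65.23 − 1 = 0.6610.

66.10%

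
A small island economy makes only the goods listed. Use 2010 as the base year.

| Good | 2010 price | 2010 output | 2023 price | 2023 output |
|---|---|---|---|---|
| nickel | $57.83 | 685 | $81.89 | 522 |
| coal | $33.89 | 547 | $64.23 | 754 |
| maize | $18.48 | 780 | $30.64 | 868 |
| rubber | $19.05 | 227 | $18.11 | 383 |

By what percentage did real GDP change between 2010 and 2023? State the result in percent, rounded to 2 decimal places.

Real GDP 2010 = Nominal GDP 2010 = 57.83·685 + 33.89·547 + 18.48·780 + 19.05·227 = 76890.13.
Real GDP 2023 (at 2010 prices) = 57.83·522 + 33.89·754 + 18.48·868 + 19.05·383 = 79077.11.
Real growth = 79077.11/76890.13 − 1 = 0.0284.

2.84%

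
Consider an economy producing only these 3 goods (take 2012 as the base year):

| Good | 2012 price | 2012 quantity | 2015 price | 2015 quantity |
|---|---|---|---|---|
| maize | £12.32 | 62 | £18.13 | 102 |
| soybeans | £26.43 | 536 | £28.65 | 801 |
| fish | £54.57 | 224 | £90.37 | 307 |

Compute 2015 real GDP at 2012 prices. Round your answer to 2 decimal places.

£39180.06

Real GDP 2015 = Σ (p_2012 × q_2015) = 12.32·102 + 26.43·801 + 54.57·307 = 39180.06.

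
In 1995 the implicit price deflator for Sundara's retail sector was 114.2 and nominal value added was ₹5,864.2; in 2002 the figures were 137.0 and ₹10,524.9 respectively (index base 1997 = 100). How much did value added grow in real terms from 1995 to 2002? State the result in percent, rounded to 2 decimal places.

Deflate each year: 1995 → 5864.2/1.142 = 5135.03; 2002 → 10524.9/1.370 = 7682.41.
So real value added changed by 7682.41/5135.03 − 1 = 0.4961, i.e. 49.61%.

49.61%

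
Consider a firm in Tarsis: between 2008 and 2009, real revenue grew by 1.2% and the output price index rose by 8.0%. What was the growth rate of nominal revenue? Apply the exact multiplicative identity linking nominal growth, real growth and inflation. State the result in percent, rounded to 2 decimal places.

(1 + g_nom) = (1 + g_real)(1 + π) = 1.0120 × 1.0800 = 1.09296.

9.30%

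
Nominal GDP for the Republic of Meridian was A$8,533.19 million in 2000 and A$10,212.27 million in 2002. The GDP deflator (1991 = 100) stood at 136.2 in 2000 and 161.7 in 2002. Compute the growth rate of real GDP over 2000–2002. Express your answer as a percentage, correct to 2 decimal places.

0.80%

Deflate each year: 2000 → 8533.19/1.362 = 6265.19; 2002 → 10212.27/1.617 = 6315.57.
So real GDP changed by 6315.57/6265.19 − 1 = 0.0080, i.e. 0.80%.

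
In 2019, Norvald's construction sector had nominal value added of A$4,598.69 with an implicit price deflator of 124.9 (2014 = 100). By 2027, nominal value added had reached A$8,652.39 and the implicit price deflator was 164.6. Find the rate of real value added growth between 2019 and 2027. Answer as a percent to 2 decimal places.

42.77%

Real value added 2019 = 4598.69 / 1.249 = 3681.90.
Real value added 2027 = 8652.39 / 1.646 = 5256.62.
Real growth = 5256.62 / 3681.90 − 1 = 0.4277.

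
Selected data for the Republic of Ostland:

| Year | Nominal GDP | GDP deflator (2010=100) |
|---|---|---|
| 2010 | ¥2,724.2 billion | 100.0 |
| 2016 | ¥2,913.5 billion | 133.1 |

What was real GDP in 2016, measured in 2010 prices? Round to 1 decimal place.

¥2,189.0 billion

Real GDP = Nominal / (GDP deflator/100) = 2913.5 / 1.331 = 2188.96.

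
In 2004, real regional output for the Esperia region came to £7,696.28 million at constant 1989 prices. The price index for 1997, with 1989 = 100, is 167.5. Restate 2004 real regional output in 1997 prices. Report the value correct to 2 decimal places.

£12,891.27 million

Real regional output in 1997 prices = Real regional output in 1989 prices × (P_1997/P_1989) = 7696.28 × 1.675 = 12891.27.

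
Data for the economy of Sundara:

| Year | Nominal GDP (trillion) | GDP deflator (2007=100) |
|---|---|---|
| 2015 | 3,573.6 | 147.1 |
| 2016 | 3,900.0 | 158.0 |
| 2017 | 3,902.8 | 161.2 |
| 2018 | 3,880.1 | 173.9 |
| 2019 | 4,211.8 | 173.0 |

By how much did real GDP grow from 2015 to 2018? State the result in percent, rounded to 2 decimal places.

Real GDP 2015 = 3573.6/1.471 = 2429.37.
Real GDP 2018 = 3880.1/1.739 = 2231.22.
Change = 2231.22/2429.37 − 1 = -0.0816.

-8.16%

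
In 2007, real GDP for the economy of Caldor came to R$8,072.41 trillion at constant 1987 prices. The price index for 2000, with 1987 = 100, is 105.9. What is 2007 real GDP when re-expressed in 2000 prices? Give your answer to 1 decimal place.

Real GDP in 2000 prices = Real GDP in 1987 prices × (P_2000/P_1987) = 8072.41 × 1.059 = 8548.68.

R$8,548.7 trillion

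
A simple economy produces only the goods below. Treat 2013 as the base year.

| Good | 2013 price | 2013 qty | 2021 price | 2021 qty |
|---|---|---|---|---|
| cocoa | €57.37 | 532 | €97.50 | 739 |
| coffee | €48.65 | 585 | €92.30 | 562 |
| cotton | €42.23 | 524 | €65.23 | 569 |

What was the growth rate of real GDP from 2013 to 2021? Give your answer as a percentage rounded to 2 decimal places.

Real GDP 2013 = Nominal GDP 2013 = 57.37·532 + 48.65·585 + 42.23·524 = 81109.61.
Real GDP 2021 (at 2013 prices) = 57.37·739 + 48.65·562 + 42.23·569 = 93766.60.
Real growth = 93766.60/81109.61 − 1 = 0.1560.

15.60%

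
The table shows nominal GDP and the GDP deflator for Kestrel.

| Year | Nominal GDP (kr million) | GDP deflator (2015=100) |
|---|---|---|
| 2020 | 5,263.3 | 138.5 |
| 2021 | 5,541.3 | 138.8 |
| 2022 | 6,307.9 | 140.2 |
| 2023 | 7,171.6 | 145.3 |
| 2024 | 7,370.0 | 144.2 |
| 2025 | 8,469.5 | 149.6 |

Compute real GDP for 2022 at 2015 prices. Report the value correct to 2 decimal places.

kr 4,499.22 million

Real GDP 2022 = 6307.9 / 1.402 = 4499.22.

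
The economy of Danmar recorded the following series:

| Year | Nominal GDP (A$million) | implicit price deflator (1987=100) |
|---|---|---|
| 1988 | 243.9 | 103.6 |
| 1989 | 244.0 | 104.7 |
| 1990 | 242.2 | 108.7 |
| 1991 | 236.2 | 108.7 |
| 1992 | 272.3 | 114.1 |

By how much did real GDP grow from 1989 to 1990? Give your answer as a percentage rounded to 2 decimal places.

-4.39%

Real GDP 1989 = 244.0/1.047 = 233.05.
Real GDP 1990 = 242.2/1.087 = 222.82.
Change = 222.82/233.05 − 1 = -0.0439.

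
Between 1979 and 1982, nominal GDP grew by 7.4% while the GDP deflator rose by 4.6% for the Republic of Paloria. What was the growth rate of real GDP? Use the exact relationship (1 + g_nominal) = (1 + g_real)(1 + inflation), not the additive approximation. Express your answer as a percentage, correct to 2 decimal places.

2.68%

(1 + g_nom) = (1 + g_real)(1 + π), so g_real = 1.0740 / 1.0460 − 1 = 0.02677.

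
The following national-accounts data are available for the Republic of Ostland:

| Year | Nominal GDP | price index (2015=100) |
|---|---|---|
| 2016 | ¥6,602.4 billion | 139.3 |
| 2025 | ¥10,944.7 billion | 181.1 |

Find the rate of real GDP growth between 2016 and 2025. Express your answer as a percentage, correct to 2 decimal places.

Deflate each year: 2016 → 6602.4/1.393 = 4739.70; 2025 → 10944.7/1.811 = 6043.46.
So real GDP changed by 6043.46/4739.70 − 1 = 0.2751, i.e. 27.51%.

27.51%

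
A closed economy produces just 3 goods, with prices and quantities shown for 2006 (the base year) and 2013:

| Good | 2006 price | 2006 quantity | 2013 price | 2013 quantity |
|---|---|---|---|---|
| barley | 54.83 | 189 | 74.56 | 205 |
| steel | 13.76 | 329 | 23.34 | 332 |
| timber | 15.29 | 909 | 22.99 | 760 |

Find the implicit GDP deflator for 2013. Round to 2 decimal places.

147.68

Nominal GDP 2013 = 74.56·205 + 23.34·332 + 22.99·760 = 40506.08.
Real GDP 2013 (at 2006 prices) = 54.83·205 + 13.76·332 + 15.29·760 = 27428.87.
Deflator = Nominal/Real × 100 = 40506.08/27428.87 × 100 = 147.677.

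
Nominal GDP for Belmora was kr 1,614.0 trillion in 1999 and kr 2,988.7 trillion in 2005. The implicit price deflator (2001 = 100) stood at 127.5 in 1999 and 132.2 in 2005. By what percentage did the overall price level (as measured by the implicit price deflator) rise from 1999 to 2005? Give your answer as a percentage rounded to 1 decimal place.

Price-level change = 132.2 / 127.5 − 1 = 0.0369.

3.7%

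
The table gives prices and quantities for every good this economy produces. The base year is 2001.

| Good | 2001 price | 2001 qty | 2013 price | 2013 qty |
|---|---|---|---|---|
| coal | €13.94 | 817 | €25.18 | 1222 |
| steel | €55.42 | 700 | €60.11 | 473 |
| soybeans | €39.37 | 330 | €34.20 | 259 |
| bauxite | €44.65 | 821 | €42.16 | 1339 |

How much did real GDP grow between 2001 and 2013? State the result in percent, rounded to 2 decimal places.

Real GDP 2001 = Nominal GDP 2001 = 13.94·817 + 55.42·700 + 39.37·330 + 44.65·821 = 99832.73.
Real GDP 2013 (at 2001 prices) = 13.94·1222 + 55.42·473 + 39.37·259 + 44.65·1339 = 113231.52.
Real growth = 113231.52/99832.73 − 1 = 0.1342.

13.42%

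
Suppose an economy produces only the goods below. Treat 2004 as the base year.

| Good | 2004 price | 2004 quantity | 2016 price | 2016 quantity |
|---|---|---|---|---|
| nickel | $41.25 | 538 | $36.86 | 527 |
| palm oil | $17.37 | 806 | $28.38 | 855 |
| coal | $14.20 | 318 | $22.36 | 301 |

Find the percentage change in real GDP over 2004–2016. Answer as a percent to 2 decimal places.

Real GDP 2004 = Nominal GDP 2004 = 41.25·538 + 17.37·806 + 14.20·318 = 40708.32.
Real GDP 2016 (at 2004 prices) = 41.25·527 + 17.37·855 + 14.20·301 = 40864.30.
Real growth = 40864.30/40708.32 − 1 = 0.0038.

0.38%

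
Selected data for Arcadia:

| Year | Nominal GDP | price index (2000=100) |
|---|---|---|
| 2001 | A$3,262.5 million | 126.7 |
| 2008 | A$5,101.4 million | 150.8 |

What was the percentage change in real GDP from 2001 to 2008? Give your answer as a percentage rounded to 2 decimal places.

Real GDP 2001 = 3262.5 / 1.267 = 2574.98.
Real GDP 2008 = 5101.4 / 1.508 = 3382.89.
Real growth = 3382.89 / 2574.98 − 1 = 0.3138.

31.38%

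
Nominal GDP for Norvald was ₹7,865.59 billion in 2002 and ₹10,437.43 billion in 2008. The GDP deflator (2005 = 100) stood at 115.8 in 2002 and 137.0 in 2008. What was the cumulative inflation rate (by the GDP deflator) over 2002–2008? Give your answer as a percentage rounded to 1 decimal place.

Price-level change = 137.0 / 115.8 − 1 = 0.1831.

18.3%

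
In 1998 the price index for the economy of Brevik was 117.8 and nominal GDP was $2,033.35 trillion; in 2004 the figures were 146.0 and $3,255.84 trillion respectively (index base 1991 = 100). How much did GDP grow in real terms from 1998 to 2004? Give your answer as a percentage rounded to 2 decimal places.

29.19%

Deflate each year: 1998 → 2033.35/1.178 = 1726.10; 2004 → 3255.84/1.460 = 2230.03.
So real GDP changed by 2230.03/1726.10 − 1 = 0.2919, i.e. 29.19%.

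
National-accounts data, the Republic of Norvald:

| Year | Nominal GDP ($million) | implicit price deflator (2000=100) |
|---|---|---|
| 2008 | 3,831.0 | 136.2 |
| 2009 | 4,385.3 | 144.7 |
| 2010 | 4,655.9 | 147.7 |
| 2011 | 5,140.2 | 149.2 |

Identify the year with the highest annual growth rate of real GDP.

2011

2009: real = 4385.3/1.447 = 3030.62; growth vs 2008 (2812.78) = 7.74%.
2010: real = 4655.9/1.477 = 3152.27; growth vs 2009 (3030.62) = 4.01%.
2011: real = 5140.2/1.492 = 3445.17; growth vs 2010 (3152.27) = 9.29%.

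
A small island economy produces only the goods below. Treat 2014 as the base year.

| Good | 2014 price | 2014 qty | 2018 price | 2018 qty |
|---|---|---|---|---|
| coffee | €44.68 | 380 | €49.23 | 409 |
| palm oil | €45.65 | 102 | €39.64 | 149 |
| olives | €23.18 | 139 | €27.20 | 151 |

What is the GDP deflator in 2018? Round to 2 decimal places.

Nominal GDP 2018 = 49.23·409 + 39.64·149 + 27.20·151 = 30148.63.
Real GDP 2018 (at 2014 prices) = 44.68·409 + 45.65·149 + 23.18·151 = 28576.15.
Deflator = Nominal/Real × 100 = 30148.63/28576.15 × 100 = 105.503.

105.50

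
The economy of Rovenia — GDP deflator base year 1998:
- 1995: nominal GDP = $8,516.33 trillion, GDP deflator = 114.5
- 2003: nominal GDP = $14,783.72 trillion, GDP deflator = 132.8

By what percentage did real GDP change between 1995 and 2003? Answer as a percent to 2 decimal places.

Real GDP 1995 = 8516.33 / 1.145 = 7437.84.
Real GDP 2003 = 14783.72 / 1.328 = 11132.32.
Real growth = 11132.32 / 7437.84 − 1 = 0.4967.

49.67%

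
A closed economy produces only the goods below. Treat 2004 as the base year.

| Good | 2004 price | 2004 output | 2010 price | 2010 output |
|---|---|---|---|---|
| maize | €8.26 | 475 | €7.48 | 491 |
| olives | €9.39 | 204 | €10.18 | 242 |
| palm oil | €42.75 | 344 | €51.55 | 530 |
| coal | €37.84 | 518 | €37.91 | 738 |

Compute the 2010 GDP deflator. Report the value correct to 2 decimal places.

Nominal GDP 2010 = 7.48·491 + 10.18·242 + 51.55·530 + 37.91·738 = 61435.32.
Real GDP 2010 (at 2004 prices) = 8.26·491 + 9.39·242 + 42.75·530 + 37.84·738 = 56911.46.
Deflator = Nominal/Real × 100 = 61435.32/56911.46 × 100 = 107.949.

107.95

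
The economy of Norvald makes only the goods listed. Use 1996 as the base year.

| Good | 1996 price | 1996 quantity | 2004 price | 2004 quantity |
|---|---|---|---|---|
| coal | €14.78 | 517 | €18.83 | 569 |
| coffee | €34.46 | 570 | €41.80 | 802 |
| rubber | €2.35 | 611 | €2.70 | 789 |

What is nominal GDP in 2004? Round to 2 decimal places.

€46368.17

Nominal GDP 2004 = Σ (p_2004 × q_2004) = 18.83·569 + 41.80·802 + 2.70·789 = 46368.17.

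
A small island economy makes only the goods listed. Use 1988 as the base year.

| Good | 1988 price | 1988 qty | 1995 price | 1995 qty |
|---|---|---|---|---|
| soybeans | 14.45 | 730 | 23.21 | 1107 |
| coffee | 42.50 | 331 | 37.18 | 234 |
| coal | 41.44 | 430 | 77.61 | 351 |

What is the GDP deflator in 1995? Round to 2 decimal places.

Nominal GDP 1995 = 23.21·1107 + 37.18·234 + 77.61·351 = 61634.70.
Real GDP 1995 (at 1988 prices) = 14.45·1107 + 42.50·234 + 41.44·351 = 40486.59.
Deflator = Nominal/Real × 100 = 61634.70/40486.59 × 100 = 152.235.

152.23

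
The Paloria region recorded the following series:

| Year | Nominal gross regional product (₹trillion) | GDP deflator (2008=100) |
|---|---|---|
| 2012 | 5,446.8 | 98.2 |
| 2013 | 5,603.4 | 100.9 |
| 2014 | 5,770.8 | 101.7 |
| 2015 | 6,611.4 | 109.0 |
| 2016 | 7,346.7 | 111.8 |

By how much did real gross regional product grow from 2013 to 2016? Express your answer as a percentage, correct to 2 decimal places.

18.33%

Real gross regional product 2013 = 5603.4/1.009 = 5553.42.
Real gross regional product 2016 = 7346.7/1.118 = 6571.29.
Change = 6571.29/5553.42 − 1 = 0.1833.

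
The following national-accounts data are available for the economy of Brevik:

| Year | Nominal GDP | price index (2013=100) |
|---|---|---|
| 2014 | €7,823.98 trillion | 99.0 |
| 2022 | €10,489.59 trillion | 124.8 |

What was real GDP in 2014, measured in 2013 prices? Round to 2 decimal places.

Real GDP = Nominal / (price index/100) = 7823.98 / 0.990 = 7903.01.

€7,903.01 trillion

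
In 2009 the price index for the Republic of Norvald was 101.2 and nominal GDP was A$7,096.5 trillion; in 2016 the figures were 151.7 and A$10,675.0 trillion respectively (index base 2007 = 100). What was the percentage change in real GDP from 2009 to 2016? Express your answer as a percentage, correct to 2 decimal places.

Deflate each year: 2009 → 7096.5/1.012 = 7012.35; 2016 → 10675.0/1.517 = 7036.91.
So real GDP changed by 7036.91/7012.35 − 1 = 0.0035, i.e. 0.35%.

0.35%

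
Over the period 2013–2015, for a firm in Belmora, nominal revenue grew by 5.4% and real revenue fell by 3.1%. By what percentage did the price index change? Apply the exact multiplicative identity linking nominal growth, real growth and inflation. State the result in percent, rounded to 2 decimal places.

(1 + g_nom) = (1 + g_real)(1 + π), so π = 1.0540 / 0.9690 − 1 = 0.08772.

8.77%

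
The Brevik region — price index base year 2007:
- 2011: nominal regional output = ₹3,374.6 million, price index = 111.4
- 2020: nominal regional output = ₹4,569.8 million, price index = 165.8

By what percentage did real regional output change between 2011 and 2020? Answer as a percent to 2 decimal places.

-9.01%

Real regional output 2011 = 3374.6 / 1.114 = 3029.26.
Real regional output 2020 = 4569.8 / 1.658 = 2756.21.
Real growth = 2756.21 / 3029.26 − 1 = -0.0901.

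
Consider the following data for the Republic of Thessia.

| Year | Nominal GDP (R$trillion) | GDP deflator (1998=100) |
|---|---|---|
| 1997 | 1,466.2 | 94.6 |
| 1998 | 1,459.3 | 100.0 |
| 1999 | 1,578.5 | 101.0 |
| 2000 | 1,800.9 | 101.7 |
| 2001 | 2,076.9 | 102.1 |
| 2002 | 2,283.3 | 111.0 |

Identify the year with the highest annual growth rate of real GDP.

1998: real = 1459.3/1.000 = 1459.30; growth vs 1997 (1549.89) = -5.84%.
1999: real = 1578.5/1.010 = 1562.87; growth vs 1998 (1459.30) = 7.10%.
2000: real = 1800.9/1.017 = 1770.80; growth vs 1999 (1562.87) = 13.30%.
2001: real = 2076.9/1.021 = 2034.18; growth vs 2000 (1770.80) = 14.87%.
2002: real = 2283.3/1.110 = 2057.03; growth vs 2001 (2034.18) = 1.12%.

2001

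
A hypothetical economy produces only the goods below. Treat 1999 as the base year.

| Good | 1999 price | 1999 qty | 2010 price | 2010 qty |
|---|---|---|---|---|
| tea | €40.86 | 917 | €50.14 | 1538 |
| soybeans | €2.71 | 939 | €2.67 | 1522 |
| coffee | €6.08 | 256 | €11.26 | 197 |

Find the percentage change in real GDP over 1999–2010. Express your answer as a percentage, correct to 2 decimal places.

Real GDP 1999 = Nominal GDP 1999 = 40.86·917 + 2.71·939 + 6.08·256 = 41569.79.
Real GDP 2010 (at 1999 prices) = 40.86·1538 + 2.71·1522 + 6.08·197 = 68165.06.
Real growth = 68165.06/41569.79 − 1 = 0.6398.

63.98%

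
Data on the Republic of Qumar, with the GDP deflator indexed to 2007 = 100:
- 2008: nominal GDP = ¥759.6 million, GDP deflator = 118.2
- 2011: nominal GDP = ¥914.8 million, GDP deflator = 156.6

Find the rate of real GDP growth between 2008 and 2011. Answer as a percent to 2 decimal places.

-9.10%

Real GDP 2008 = 759.6 / 1.182 = 642.64.
Real GDP 2011 = 914.8 / 1.566 = 584.16.
Real growth = 584.16 / 642.64 − 1 = -0.0910.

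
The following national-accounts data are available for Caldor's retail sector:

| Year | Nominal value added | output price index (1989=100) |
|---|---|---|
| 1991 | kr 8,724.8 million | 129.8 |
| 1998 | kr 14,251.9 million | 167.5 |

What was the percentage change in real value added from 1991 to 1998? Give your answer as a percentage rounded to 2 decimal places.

Real value added 1991 = 8724.8 / 1.298 = 6721.73.
Real value added 1998 = 14251.9 / 1.675 = 8508.60.
Real growth = 8508.60 / 6721.73 − 1 = 0.2658.

26.58%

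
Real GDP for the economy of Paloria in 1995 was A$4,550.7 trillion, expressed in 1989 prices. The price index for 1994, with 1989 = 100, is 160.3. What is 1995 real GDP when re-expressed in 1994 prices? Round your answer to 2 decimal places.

A$7,294.77 trillion

Real GDP in 1994 prices = Real GDP in 1989 prices × (P_1994/P_1989) = 4550.7 × 1.603 = 7294.77.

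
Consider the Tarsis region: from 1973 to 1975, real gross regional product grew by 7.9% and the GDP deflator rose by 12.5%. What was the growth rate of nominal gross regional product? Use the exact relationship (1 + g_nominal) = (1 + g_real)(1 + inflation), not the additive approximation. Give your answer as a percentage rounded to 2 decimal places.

(1 + g_nom) = (1 + g_real)(1 + π) = 1.0790 × 1.1250 = 1.21388.

21.39%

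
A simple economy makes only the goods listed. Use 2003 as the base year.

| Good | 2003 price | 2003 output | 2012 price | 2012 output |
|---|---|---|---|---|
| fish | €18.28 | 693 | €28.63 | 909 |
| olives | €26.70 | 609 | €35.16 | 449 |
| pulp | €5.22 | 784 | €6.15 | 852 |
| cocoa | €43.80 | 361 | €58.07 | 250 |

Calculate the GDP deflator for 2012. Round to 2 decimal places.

Nominal GDP 2012 = 28.63·909 + 35.16·449 + 6.15·852 + 58.07·250 = 61568.81.
Real GDP 2012 (at 2003 prices) = 18.28·909 + 26.70·449 + 5.22·852 + 43.80·250 = 44002.26.
Deflator = Nominal/Real × 100 = 61568.81/44002.26 × 100 = 139.922.

139.92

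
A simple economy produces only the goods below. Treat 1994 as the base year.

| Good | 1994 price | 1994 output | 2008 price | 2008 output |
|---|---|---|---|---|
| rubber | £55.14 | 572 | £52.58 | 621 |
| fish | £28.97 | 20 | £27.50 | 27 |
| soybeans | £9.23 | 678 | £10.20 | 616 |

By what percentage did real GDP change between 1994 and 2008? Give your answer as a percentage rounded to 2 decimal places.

Real GDP 1994 = Nominal GDP 1994 = 55.14·572 + 28.97·20 + 9.23·678 = 38377.42.
Real GDP 2008 (at 1994 prices) = 55.14·621 + 28.97·27 + 9.23·616 = 40709.81.
Real growth = 40709.81/38377.42 − 1 = 0.0608.

6.08%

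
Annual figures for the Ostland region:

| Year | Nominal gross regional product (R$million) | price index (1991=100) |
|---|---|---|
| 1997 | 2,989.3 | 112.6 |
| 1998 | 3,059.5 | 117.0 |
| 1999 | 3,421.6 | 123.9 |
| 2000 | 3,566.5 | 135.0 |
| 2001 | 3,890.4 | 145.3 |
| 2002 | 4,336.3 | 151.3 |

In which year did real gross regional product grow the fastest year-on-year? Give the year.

2002

1998: real = 3059.5/1.170 = 2614.96; growth vs 1997 (2654.80) = -1.50%.
1999: real = 3421.6/1.239 = 2761.58; growth vs 1998 (2614.96) = 5.61%.
2000: real = 3566.5/1.350 = 2641.85; growth vs 1999 (2761.58) = -4.34%.
2001: real = 3890.4/1.453 = 2677.49; growth vs 2000 (2641.85) = 1.35%.
2002: real = 4336.3/1.513 = 2866.03; growth vs 2001 (2677.49) = 7.04%.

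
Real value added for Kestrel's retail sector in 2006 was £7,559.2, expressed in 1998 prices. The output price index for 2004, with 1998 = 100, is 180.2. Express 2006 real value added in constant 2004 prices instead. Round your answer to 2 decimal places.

Real value added in 2004 prices = Real value added in 1998 prices × (P_2004/P_1998) = 7559.2 × 1.802 = 13621.68.

£13,621.68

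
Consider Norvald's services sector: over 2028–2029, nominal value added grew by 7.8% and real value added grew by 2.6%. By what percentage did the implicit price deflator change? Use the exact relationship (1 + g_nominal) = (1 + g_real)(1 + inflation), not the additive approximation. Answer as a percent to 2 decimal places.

5.07%

(1 + g_nom) = (1 + g_real)(1 + π), so π = 1.0780 / 1.0260 − 1 = 0.05068.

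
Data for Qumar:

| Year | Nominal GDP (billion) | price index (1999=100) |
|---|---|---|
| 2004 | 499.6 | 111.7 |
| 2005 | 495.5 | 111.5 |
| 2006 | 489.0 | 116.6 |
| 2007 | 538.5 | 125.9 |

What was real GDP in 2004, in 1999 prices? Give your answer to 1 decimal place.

447.3 billion

Real GDP 2004 = 499.6 / 1.117 = 447.27.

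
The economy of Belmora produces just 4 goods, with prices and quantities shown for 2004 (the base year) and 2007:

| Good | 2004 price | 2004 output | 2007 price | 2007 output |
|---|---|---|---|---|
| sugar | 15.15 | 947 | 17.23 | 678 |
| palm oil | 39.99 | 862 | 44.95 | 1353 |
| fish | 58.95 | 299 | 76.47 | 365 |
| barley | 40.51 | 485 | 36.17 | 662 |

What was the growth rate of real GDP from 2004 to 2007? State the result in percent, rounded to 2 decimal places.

Real GDP 2004 = Nominal GDP 2004 = 15.15·947 + 39.99·862 + 58.95·299 + 40.51·485 = 86091.83.
Real GDP 2007 (at 2004 prices) = 15.15·678 + 39.99·1353 + 58.95·365 + 40.51·662 = 112712.54.
Real growth = 112712.54/86091.83 − 1 = 0.3092.

30.92%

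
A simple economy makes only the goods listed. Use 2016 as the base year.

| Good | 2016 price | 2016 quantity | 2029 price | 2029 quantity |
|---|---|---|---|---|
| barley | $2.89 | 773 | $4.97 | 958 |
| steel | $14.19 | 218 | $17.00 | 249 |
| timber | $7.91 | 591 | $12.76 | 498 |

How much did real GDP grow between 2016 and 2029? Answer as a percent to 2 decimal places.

2.39%

Real GDP 2016 = Nominal GDP 2016 = 2.89·773 + 14.19·218 + 7.91·591 = 10002.20.
Real GDP 2029 (at 2016 prices) = 2.89·958 + 14.19·249 + 7.91·498 = 10241.11.
Real growth = 10241.11/10002.20 − 1 = 0.0239.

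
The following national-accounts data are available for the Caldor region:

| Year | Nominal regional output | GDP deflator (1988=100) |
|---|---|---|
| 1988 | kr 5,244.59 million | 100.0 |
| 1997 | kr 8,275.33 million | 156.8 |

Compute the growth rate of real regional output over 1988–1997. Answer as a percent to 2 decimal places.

0.63%

Real regional output 1988 = 5244.59 / 1.000 = 5244.59.
Real regional output 1997 = 8275.33 / 1.568 = 5277.63.
Real growth = 5277.63 / 5244.59 − 1 = 0.0063.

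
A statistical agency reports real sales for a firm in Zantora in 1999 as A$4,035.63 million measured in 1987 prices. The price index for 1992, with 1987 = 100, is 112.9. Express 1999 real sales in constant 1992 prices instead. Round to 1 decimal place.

Real sales in 1992 prices = Real sales in 1987 prices × (P_1992/P_1987) = 4035.63 × 1.129 = 4556.23.

A$4,556.2 million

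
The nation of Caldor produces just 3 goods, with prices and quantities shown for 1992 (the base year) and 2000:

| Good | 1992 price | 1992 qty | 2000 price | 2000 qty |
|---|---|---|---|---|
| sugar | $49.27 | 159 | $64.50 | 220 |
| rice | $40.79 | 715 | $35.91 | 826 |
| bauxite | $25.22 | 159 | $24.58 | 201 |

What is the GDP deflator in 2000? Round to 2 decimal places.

98.37

Nominal GDP 2000 = 64.50·220 + 35.91·826 + 24.58·201 = 48792.24.
Real GDP 2000 (at 1992 prices) = 49.27·220 + 40.79·826 + 25.22·201 = 49601.16.
Deflator = Nominal/Real × 100 = 48792.24/49601.16 × 100 = 98.369.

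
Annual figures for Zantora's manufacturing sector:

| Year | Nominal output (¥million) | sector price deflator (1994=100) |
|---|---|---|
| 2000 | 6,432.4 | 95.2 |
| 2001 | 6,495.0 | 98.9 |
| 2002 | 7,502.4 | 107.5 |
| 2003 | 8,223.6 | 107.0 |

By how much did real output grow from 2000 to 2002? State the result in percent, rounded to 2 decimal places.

Real output 2000 = 6432.4/0.952 = 6756.72.
Real output 2002 = 7502.4/1.075 = 6978.98.
Change = 6978.98/6756.72 − 1 = 0.0329.

3.29%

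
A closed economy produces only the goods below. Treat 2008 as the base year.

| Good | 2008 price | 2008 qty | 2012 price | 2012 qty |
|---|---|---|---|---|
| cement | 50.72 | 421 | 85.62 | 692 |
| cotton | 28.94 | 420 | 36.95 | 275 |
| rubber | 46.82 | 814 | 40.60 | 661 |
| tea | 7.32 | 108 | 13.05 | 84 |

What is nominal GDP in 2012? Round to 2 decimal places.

Nominal GDP 2012 = Σ (p_2012 × q_2012) = 85.62·692 + 36.95·275 + 40.60·661 + 13.05·84 = 97343.09.

97343.09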